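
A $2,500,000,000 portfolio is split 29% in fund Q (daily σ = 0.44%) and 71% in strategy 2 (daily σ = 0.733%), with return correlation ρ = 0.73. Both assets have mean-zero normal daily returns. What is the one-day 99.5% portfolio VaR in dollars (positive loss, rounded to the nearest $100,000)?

σ_p² = 0.29²·0.44² + 0.71²·0.733² + 2·0.73·0.29·0.71·0.44·0.733 = 0.3841 (%²).
σ_p = √0.3841 = 0.620%.
At 99.5%, z = 2.576.
VaR = 2.576 × 0.620% = 1.597%; on $2,500,000,000 that is $39,925,000.

$39,900,000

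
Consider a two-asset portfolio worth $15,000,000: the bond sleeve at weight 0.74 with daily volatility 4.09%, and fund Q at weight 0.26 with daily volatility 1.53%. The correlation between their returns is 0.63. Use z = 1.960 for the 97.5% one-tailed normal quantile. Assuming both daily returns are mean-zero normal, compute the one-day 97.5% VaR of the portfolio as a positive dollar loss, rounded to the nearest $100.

$967,800

σ_p² = 0.74²·4.09² + 0.26²·1.53² + 2·0.63·0.74·0.26·4.09·1.53 = 10.8356 (%²).
σ_p = √10.8356 = 3.292%.
VaR = 1.960 × 3.292% = 6.452%; on $15,000,000 that is $967,800.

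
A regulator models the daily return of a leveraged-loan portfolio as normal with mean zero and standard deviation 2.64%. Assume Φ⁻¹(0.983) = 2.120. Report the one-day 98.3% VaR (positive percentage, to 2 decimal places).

VaR = z·σ = 2.120 × 2.64% = 5.597%.

5.60%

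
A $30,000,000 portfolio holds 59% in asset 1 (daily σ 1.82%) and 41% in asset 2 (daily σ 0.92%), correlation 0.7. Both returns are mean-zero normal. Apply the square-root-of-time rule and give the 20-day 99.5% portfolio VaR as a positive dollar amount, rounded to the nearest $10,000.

σ_p = √(0.59²·1.82² + 0.41²·0.92² + 2·0.7·0.59·0.41·1.82·0.92) = 1.365%.
σ_{20d} = 1.365% × √20 = 6.104%.
z(99.5%) = 2.576.
VaR = 2.576 × 6.104% = 15.724%; on $30,000,000 that is $4,717,200.

$4,720,000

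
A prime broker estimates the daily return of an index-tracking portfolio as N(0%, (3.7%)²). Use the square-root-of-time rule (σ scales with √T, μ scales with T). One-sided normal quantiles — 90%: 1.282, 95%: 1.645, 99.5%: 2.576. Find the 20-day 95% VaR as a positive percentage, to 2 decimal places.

σ_{20d} = 3.7% × √20 = 16.547%.
VaR = 1.645 × 16.547% = 27.220%.

27.22%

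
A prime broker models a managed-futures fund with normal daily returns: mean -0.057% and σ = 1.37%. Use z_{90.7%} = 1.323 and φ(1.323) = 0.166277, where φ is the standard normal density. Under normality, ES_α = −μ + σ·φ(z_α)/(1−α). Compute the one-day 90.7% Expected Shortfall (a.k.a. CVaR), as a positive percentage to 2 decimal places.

Tail multiplier: φ(z)/(1−α) = 0.166277 / 0.093 = 1.788.
ES = −(-0.057%) + 1.37% × 1.788 = 2.507%.

2.51%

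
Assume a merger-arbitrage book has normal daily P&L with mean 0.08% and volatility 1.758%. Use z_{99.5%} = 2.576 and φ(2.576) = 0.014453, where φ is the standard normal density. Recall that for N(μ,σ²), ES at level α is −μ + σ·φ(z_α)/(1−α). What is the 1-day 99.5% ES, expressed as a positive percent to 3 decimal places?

Tail multiplier: φ(z)/(1−α) = 0.014453 / 0.005 = 2.891.
ES = −(0.08%) + 1.758% × 2.891 = 5.002%.

5.002%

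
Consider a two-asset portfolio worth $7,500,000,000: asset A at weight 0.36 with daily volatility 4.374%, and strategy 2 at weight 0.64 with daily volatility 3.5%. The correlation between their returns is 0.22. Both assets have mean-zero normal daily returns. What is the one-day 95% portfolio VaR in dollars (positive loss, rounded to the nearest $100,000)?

σ_p² = 0.36²·4.374² + 0.64²·3.5² + 2·0.22·0.36·0.64·4.374·3.5 = 9.0491 (%²).
σ_p = √9.0491 = 3.008%.
At 95%, z = 1.645.
VaR = 1.645 × 3.008% = 4.948%; on $7,500,000,000 that is $371,100,000.

$371,100,000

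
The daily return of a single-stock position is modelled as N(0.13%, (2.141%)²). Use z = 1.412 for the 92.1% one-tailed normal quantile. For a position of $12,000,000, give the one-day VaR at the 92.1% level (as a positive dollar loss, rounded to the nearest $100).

VaR = −μ + z·σ = −(0.13%) + 1.412 × 2.141% = 2.893%.
On $12,000,000: 0.02893 × $12,000,000 = $347,160.

$347,200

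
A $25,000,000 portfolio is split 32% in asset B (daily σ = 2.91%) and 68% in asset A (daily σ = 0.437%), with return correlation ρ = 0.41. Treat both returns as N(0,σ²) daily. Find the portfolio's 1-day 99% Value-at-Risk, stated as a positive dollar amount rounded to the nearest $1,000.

$632,000

σ_p² = 0.32²·2.91² + 0.68²·0.437² + 2·0.41·0.32·0.68·2.91·0.437 = 1.1823 (%²).
σ_p = √1.1823 = 1.087%.
At 99%, z = 2.326.
VaR = 2.326 × 1.087% = 2.528%; on $25,000,000 that is $632,000.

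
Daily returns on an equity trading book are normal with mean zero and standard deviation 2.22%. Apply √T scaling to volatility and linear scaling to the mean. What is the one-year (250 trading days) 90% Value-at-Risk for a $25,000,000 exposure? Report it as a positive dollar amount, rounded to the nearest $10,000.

$11,250,000

At 90%, z = 1.282.
σ_{250d} = 2.22% × √250 = 35.101%.
VaR = 1.282 × 35.101% = 44.999%.
On $25,000,000: 0.44999 × $25,000,000 = $11,249,750.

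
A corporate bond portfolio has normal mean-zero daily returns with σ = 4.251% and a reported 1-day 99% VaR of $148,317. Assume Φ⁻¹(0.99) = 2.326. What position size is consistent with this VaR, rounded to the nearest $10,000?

$1,500,000

VaR as a fraction of value: z·σ = 2.326 × 4.251% = 9.88783%.
Position = $148,317 / 0.0988783 = $1,499,996.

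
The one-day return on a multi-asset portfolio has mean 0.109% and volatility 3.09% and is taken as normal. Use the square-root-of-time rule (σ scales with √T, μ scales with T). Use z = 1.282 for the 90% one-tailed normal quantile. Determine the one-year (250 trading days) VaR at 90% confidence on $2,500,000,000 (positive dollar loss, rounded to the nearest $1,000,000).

$885,000,000

σ_{250d} = 3.09% × √250 = 48.857%; μ_{250d} = 250 × 0.109% = 27.250%.
VaR = −(27.250%) + 1.282 × 48.857% = 35.385%.
On $2,500,000,000: 0.35385 × $2,500,000,000 = $884,625,000.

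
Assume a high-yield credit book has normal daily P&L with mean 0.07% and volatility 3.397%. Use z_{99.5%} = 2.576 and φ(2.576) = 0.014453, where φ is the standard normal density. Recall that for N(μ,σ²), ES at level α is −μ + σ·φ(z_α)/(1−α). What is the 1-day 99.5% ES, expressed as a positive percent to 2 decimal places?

9.75%

Tail multiplier: φ(z)/(1−α) = 0.014453 / 0.005 = 2.891.
ES = −(0.07%) + 3.397% × 2.891 = 9.751%.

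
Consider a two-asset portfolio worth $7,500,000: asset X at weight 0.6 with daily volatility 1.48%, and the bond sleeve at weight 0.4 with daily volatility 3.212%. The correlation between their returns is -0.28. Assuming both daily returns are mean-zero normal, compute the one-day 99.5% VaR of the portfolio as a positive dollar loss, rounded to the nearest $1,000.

$259,000

σ_p² = 0.6²·1.48² + 0.4²·3.212² + 2·-0.28·0.6·0.4·1.48·3.212 = 1.8003 (%²).
σ_p = √1.8003 = 1.342%.
At 99.5%, z = 2.576.
VaR = 2.576 × 1.342% = 3.457%; on $7,500,000 that is $259,275.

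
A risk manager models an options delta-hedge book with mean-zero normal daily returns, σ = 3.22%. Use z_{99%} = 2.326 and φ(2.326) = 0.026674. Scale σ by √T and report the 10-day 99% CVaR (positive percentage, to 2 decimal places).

σ_{10d} = 3.22% × √10 = 10.183%.
ES multiplier = φ(z)/(1−α) = 0.026674/0.01 = 2.667.
ES = 10.183% × 2.667 = 27.158%.

27.16%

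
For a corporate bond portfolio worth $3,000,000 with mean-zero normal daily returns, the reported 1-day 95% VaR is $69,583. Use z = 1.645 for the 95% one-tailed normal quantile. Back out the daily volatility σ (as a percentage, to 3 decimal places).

VaR as a fraction: $69,583 / $3,000,000 = 2.319%.
σ = VaR / z = 2.319% / 1.645 = 1.410%.

1.410%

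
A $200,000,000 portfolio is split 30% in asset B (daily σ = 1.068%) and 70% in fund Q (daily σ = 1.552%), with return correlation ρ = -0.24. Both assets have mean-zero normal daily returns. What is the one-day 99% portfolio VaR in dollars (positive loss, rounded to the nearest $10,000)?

$4,910,000

σ_p² = 0.3²·1.068² + 0.7²·1.552² + 2·-0.24·0.3·0.7·1.068·1.552 = 1.1158 (%²).
σ_p = √1.1158 = 1.056%.
At 99%, z = 2.326.
VaR = 2.326 × 1.056% = 2.456%; on $200,000,000 that is $4,912,000.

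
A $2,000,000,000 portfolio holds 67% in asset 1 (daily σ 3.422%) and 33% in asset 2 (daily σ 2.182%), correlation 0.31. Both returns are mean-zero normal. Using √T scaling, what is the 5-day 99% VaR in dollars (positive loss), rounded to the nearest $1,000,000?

σ_p = √(0.67²·3.422² + 0.33²·2.182² + 2·0.31·0.67·0.33·3.422·2.182) = 2.607%.
σ_{5d} = 2.607% × √5 = 5.829%.
z(99%) = 2.326.
VaR = 2.326 × 5.829% = 13.558%; on $2,000,000,000 that is $271,160,000.

$271,000,000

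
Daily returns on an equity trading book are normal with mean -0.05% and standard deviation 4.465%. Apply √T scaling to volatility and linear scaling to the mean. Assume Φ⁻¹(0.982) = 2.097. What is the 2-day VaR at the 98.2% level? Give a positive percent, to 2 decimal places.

σ_{2d} = 4.465% × √2 = 6.314%; μ_{2d} = 2 × -0.05% = -0.100%.
VaR = −(-0.100%) + 2.097 × 6.314% = 13.340%.

13.34%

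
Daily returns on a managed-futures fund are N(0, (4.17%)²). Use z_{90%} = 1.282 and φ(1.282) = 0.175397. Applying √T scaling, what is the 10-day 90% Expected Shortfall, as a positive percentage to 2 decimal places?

23.13%

σ_{10d} = 4.17% × √10 = 13.187%.
ES multiplier = φ(z)/(1−α) = 0.175397/0.1 = 1.754.
ES = 13.187% × 1.754 = 23.130%.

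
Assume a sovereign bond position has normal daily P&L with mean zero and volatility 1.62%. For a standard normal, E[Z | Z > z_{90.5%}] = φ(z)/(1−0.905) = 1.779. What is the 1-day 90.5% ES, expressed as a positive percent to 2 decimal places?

2.88%

ES = 1.62% × 1.779 = 2.882%.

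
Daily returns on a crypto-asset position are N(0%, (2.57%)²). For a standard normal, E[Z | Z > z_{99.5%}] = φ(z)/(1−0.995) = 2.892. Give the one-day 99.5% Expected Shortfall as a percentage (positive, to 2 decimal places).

7.43%

ES = 2.57% × 2.892 = 7.432%.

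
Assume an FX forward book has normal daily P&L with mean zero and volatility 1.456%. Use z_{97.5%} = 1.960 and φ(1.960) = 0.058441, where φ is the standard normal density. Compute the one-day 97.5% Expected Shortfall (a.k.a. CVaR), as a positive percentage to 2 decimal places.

3.40%

Tail multiplier: φ(z)/(1−α) = 0.058441 / 0.025 = 2.338.
ES = 1.456% × 2.338 = 3.404%.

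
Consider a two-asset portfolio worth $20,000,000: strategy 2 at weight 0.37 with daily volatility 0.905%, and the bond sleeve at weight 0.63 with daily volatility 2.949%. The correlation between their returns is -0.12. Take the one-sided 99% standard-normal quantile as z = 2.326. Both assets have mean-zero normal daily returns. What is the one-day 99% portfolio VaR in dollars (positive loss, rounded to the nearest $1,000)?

σ_p² = 0.37²·0.905² + 0.63²·2.949² + 2·-0.12·0.37·0.63·0.905·2.949 = 3.4145 (%²).
σ_p = √3.4145 = 1.848%.
VaR = 2.326 × 1.848% = 4.298%; on $20,000,000 that is $859,600.

$860,000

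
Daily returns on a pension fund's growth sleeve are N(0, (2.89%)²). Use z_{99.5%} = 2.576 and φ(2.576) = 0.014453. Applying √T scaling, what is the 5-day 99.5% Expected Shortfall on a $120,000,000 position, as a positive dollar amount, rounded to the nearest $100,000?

σ_{5d} = 2.89% × √5 = 6.462%.
ES multiplier = φ(z)/(1−α) = 0.014453/0.005 = 2.891.
ES = 6.462% × 2.891 = 18.682%; on $120,000,000: $22,418,400.

$22,400,000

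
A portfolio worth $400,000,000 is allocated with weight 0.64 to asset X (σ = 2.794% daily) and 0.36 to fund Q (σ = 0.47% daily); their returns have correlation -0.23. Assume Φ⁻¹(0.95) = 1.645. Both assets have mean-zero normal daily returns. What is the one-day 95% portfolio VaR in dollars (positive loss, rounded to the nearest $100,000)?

σ_p² = 0.64²·2.794² + 0.36²·0.47² + 2·-0.23·0.64·0.36·2.794·0.47 = 3.0870 (%²).
σ_p = √3.0870 = 1.757%.
VaR = 1.645 × 1.757% = 2.890%; on $400,000,000 that is $11,560,000.

$11,600,000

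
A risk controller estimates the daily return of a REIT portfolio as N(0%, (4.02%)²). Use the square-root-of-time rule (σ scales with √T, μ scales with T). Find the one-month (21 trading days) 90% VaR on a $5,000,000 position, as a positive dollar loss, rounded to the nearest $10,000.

At 90%, z = 1.282.
σ_{21d} = 4.02% × √21 = 18.422%.
VaR = 1.282 × 18.422% = 23.617%.
On $5,000,000: 0.23617 × $5,000,000 = $1,180,850.

$1,180,000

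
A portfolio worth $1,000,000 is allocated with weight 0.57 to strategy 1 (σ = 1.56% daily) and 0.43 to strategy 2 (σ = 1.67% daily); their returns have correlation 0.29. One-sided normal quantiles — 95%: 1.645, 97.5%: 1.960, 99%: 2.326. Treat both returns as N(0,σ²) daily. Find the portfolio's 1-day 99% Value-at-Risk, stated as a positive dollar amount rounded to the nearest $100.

$30,100

σ_p² = 0.57²·1.56² + 0.43²·1.67² + 2·0.29·0.57·0.43·1.56·1.67 = 1.6767 (%²).
σ_p = √1.6767 = 1.295%.
VaR = 2.326 × 1.295% = 3.012%; on $1,000,000 that is $30,120.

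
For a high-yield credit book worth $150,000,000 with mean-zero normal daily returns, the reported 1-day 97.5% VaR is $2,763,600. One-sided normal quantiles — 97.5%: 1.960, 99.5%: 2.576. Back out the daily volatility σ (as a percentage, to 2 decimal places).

0.94%

VaR as a fraction: $2,763,600 / $150,000,000 = 1.842%.
σ = VaR / z = 1.842% / 1.960 = 0.940%.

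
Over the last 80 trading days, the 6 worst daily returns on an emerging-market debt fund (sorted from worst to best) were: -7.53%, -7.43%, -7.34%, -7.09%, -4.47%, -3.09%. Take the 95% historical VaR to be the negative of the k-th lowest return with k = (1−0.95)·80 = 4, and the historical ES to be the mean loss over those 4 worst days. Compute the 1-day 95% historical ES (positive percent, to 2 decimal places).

The 4 worst returns sum to -29.39%.
ES = −(-29.39%) / 4 = 7.3475% ≈ 7.35%.

7.35%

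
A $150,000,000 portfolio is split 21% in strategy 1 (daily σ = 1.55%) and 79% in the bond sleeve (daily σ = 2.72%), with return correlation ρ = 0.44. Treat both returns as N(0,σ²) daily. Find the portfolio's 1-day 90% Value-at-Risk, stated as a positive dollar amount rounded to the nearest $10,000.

$4,440,000

σ_p² = 0.21²·1.55² + 0.79²·2.72² + 2·0.44·0.21·0.79·1.55·2.72 = 5.3388 (%²).
σ_p = √5.3388 = 2.311%.
At 90%, z = 1.282.
VaR = 1.282 × 2.311% = 2.963%; on $150,000,000 that is $4,444,500.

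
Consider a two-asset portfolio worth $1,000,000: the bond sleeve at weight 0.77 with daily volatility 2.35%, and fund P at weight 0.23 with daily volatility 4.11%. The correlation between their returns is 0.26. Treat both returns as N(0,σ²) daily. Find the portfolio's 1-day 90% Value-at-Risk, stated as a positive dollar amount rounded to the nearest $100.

$28,800

σ_p² = 0.77²·2.35² + 0.23²·4.11² + 2·0.26·0.77·0.23·2.35·4.11 = 5.0574 (%²).
σ_p = √5.0574 = 2.249%.
At 90%, z = 1.282.
VaR = 1.282 × 2.249% = 2.883%; on $1,000,000 that is $28,830.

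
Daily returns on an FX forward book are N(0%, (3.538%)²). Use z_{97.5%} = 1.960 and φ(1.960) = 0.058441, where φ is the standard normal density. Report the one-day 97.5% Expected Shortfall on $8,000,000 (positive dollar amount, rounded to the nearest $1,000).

$662,000

Tail multiplier: φ(z)/(1−α) = 0.058441 / 0.025 = 2.338.
ES = 3.538% × 2.338 = 8.272%.
On $8,000,000: 0.08272 × $8,000,000 = $661,760.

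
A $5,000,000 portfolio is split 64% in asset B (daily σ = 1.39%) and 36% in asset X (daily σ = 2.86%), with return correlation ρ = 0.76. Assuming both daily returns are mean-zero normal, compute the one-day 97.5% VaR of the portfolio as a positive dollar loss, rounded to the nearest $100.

σ_p² = 0.64²·1.39² + 0.36²·2.86² + 2·0.76·0.64·0.36·1.39·2.86 = 3.2437 (%²).
σ_p = √3.2437 = 1.801%.
At 97.5%, z = 1.960.
VaR = 1.960 × 1.801% = 3.530%; on $5,000,000 that is $176,500.

$176,500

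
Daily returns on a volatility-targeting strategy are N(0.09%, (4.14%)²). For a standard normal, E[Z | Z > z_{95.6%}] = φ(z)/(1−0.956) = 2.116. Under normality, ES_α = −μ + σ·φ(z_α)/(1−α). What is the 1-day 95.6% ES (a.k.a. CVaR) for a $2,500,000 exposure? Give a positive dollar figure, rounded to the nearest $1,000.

$217,000

ES = −(0.09%) + 4.14% × 2.116 = 8.670%.
On $2,500,000: 0.08670 × $2,500,000 = $216,750.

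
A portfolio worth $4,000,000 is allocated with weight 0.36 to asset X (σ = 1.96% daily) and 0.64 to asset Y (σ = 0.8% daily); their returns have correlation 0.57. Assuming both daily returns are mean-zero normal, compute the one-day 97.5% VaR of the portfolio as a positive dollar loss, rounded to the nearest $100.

σ_p² = 0.36²·1.96² + 0.64²·0.8² + 2·0.57·0.36·0.64·1.96·0.8 = 1.1719 (%²).
σ_p = √1.1719 = 1.083%.
At 97.5%, z = 1.960.
VaR = 1.960 × 1.083% = 2.123%; on $4,000,000 that is $84,920.

$84,900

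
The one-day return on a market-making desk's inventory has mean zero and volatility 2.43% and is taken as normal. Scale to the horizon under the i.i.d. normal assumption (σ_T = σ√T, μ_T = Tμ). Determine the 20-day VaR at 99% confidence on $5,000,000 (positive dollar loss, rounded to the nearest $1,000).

$1,264,000

At 99%, z = 2.326.
σ_{20d} = 2.43% × √20 = 10.867%.
VaR = 2.326 × 10.867% = 25.277%.
On $5,000,000: 0.25277 × $5,000,000 = $1,263,850.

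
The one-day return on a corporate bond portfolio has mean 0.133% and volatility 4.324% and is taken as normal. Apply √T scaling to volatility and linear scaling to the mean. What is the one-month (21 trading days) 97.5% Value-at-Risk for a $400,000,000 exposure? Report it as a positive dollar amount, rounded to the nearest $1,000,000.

At 97.5%, z = 1.960.
σ_{21d} = 4.324% × √21 = 19.815%; μ_{21d} = 21 × 0.133% = 2.793%.
VaR = −(2.793%) + 1.960 × 19.815% = 36.044%.
On $400,000,000: 0.36044 × $400,000,000 = $144,176,000.

$144,000,000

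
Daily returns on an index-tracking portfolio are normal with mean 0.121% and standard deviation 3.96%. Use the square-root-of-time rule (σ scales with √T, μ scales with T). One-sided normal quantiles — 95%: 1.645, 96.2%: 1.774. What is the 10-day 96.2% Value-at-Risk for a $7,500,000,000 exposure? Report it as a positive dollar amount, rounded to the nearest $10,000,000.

σ_{10d} = 3.96% × √10 = 12.523%; μ_{10d} = 10 × 0.121% = 1.210%.
VaR = −(1.210%) + 1.774 × 12.523% = 21.006%.
On $7,500,000,000: 0.21006 × $7,500,000,000 = $1,575,450,000.

$1,580,000,000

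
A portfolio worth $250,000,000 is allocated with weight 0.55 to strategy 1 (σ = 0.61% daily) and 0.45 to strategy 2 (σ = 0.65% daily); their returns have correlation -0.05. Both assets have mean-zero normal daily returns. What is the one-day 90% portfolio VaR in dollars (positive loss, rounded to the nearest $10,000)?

σ_p² = 0.55²·0.61² + 0.45²·0.65² + 2·-0.05·0.55·0.45·0.61·0.65 = 0.1883 (%²).
σ_p = √0.1883 = 0.434%.
At 90%, z = 1.282.
VaR = 1.282 × 0.434% = 0.556%; on $250,000,000 that is $1,390,000.

$1,390,000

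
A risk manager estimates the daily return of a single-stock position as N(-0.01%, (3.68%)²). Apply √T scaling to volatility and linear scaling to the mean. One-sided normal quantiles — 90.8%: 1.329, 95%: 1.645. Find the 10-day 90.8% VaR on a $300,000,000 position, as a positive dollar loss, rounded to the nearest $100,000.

σ_{10d} = 3.68% × √10 = 11.637%; μ_{10d} = 10 × -0.01% = -0.100%.
VaR = −(-0.100%) + 1.329 × 11.637% = 15.566%.
On $300,000,000: 0.15566 × $300,000,000 = $46,698,000.

$46,700,000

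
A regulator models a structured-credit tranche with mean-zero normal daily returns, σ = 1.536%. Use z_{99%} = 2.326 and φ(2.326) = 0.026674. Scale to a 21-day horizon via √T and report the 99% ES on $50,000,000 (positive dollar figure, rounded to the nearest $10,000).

$9,390,000

σ_{21d} = 1.536% × √21 = 7.039%.
ES multiplier = φ(z)/(1−α) = 0.026674/0.01 = 2.667.
ES = 7.039% × 2.667 = 18.773%; on $50,000,000: $9,386,500.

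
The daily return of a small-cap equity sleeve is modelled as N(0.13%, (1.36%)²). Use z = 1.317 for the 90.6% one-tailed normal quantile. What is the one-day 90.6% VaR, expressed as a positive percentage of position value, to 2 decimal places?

VaR = −μ + z·σ = −(0.13%) + 1.317 × 1.36% = 1.661%.

1.66%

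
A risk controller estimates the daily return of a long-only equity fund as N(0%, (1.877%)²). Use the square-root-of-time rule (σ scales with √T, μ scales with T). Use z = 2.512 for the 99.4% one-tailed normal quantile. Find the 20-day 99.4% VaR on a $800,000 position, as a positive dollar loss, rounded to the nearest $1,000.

$169,000

σ_{20d} = 1.877% × √20 = 8.394%.
VaR = 2.512 × 8.394% = 21.086%.
On $800,000: 0.21086 × $800,000 = $168,688.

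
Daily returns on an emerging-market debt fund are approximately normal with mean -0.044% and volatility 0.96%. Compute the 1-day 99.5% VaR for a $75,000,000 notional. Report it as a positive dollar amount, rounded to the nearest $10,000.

$1,890,000

At 99.5% one-sided, z = 2.576.
VaR = −μ + z·σ = −(-0.044%) + 2.576 × 0.96% = 2.517%.
On $75,000,000: 0.02517 × $75,000,000 = $1,887,750.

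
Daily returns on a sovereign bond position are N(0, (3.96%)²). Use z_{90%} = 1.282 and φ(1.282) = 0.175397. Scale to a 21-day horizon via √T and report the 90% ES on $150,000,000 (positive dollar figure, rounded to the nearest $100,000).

$47,700,000

σ_{21d} = 3.96% × √21 = 18.147%.
ES multiplier = φ(z)/(1−α) = 0.175397/0.1 = 1.754.
ES = 18.147% × 1.754 = 31.830%; on $150,000,000: $47,745,000.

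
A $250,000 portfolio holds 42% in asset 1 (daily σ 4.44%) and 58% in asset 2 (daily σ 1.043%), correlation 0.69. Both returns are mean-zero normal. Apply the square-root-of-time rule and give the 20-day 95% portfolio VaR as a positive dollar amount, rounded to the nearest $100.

σ_p = √(0.42²·4.44² + 0.58²·1.043² + 2·0.69·0.42·0.58·4.44·1.043) = 2.324%.
σ_{20d} = 2.324% × √20 = 10.393%.
z(95%) = 1.645.
VaR = 1.645 × 10.393% = 17.096%; on $250,000 that is $42,740.

$42,700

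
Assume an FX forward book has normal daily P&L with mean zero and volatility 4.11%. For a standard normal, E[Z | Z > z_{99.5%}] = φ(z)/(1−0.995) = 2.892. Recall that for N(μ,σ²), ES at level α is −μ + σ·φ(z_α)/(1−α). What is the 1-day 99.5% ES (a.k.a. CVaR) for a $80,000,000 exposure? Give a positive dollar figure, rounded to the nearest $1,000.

$9,509,000

ES = 4.11% × 2.892 = 11.886%.
On $80,000,000: 0.11886 × $80,000,000 = $9,508,800.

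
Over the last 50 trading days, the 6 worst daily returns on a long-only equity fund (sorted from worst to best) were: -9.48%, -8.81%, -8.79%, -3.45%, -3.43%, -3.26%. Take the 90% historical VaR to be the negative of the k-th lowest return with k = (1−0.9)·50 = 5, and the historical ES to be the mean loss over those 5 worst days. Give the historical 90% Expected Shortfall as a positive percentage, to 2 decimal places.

The 5 worst returns sum to -33.96%.
ES = −(-33.96%) / 5 = 6.792% ≈ 6.79%.

6.79%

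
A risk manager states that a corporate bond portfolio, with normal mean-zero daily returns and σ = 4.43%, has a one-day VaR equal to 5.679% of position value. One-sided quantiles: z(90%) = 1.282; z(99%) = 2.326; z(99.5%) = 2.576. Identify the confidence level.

90%

Implied z = VaR/σ = 5.679 / 4.43 = 1.282.
This matches z(90%) = 1.282.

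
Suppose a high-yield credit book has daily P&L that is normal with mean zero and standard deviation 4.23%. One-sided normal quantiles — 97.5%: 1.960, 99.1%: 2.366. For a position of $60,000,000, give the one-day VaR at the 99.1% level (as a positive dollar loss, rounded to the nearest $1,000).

$6,005,000

VaR = z·σ = 2.366 × 4.23% = 10.008%.
On $60,000,000: 0.10008 × $60,000,000 = $6,004,800.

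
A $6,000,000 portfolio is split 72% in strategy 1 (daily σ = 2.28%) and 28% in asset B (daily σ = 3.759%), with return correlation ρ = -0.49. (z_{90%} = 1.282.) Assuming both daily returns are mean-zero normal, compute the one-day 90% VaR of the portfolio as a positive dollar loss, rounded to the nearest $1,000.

$112,000

σ_p² = 0.72²·2.28² + 0.28²·3.759² + 2·-0.49·0.72·0.28·2.28·3.759 = 2.1094 (%²).
σ_p = √2.1094 = 1.452%.
VaR = 1.282 × 1.452% = 1.861%; on $6,000,000 that is $111,660.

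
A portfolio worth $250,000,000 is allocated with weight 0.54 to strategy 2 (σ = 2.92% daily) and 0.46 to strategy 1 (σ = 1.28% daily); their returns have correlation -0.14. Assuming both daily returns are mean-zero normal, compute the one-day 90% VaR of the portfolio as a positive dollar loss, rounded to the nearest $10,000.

σ_p² = 0.54²·2.92² + 0.46²·1.28² + 2·-0.14·0.54·0.46·2.92·1.28 = 2.5730 (%²).
σ_p = √2.5730 = 1.604%.
At 90%, z = 1.282.
VaR = 1.282 × 1.604% = 2.056%; on $250,000,000 that is $5,140,000.

$5,140,000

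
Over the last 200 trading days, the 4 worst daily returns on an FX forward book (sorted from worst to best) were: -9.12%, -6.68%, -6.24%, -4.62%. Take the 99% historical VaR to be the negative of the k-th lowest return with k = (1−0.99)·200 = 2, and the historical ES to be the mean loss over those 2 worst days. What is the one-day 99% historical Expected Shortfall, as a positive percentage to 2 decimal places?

The 2 worst returns sum to -15.80%.
ES = −(-15.80%) / 2 = 7.9% ≈ 7.90%.

7.90%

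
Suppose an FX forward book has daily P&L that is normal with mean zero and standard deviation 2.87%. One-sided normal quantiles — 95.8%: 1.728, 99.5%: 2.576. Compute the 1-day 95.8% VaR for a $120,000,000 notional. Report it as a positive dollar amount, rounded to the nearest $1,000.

$5,951,000

VaR = z·σ = 1.728 × 2.87% = 4.959%.
On $120,000,000: 0.04959 × $120,000,000 = $5,950,800.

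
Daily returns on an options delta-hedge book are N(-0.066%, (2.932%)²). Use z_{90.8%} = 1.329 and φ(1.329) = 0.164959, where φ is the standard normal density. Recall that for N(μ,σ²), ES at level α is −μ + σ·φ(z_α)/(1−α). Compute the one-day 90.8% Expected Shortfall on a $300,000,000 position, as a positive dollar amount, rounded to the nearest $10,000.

Tail multiplier: φ(z)/(1−α) = 0.164959 / 0.092 = 1.793.
ES = −(-0.066%) + 2.932% × 1.793 = 5.323%.
On $300,000,000: 0.05323 × $300,000,000 = $15,969,000.

$15,970,000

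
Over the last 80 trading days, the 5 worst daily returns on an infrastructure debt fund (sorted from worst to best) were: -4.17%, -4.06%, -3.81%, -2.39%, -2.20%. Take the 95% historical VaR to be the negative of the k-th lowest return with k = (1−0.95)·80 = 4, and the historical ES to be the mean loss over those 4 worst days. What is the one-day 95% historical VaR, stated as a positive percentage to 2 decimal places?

2.39%

k = 4; the 4th lowest return is -2.39%, so VaR = 2.39%.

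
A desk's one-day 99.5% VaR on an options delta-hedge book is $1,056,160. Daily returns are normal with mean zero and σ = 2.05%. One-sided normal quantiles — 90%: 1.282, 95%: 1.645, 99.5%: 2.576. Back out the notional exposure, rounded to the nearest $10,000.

$20,000,000

VaR as a fraction of value: z·σ = 2.576 × 2.05% = 5.2808%.
Position = $1,056,160 / 0.052808 = $20,000,000.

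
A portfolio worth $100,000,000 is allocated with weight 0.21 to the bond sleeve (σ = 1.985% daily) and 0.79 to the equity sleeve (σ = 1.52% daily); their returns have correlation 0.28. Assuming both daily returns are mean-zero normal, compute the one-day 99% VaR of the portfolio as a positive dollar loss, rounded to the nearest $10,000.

$3,200,000

σ_p² = 0.21²·1.985² + 0.79²·1.52² + 2·0.28·0.21·0.79·1.985·1.52 = 1.8960 (%²).
σ_p = √1.8960 = 1.377%.
At 99%, z = 2.326.
VaR = 2.326 × 1.377% = 3.203%; on $100,000,000 that is $3,203,000.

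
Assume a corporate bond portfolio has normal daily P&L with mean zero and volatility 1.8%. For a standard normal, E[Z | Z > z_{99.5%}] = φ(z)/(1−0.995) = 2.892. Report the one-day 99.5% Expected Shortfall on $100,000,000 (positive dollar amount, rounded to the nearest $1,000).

ES = 1.8% × 2.892 = 5.206%.
On $100,000,000: 0.05206 × $100,000,000 = $5,206,000.

$5,206,000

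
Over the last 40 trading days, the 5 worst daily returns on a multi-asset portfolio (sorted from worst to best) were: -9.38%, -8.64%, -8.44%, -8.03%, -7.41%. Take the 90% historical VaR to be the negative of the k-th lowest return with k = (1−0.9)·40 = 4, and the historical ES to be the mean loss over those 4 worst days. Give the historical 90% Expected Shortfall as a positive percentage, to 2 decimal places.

8.62%

The 4 worst returns sum to -34.49%.
ES = −(-34.49%) / 4 = 8.6225% ≈ 8.62%.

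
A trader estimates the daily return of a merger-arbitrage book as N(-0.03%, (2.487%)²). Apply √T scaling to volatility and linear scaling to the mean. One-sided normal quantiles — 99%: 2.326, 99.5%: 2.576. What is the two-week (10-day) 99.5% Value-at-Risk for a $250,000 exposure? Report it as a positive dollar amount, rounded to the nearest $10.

σ_{10d} = 2.487% × √10 = 7.865%; μ_{10d} = 10 × -0.03% = -0.300%.
VaR = −(-0.300%) + 2.576 × 7.865% = 20.560%.
On $250,000: 0.20560 × $250,000 = $51,400.

$51,400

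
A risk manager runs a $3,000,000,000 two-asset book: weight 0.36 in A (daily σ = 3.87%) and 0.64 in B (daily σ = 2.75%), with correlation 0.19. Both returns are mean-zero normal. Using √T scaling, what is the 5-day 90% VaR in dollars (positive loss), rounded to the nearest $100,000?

σ_p = √(0.36²·3.87² + 0.64²·2.75² + 2·0.19·0.36·0.64·3.87·2.75) = 2.443%.
σ_{5d} = 2.443% × √5 = 5.463%.
z(90%) = 1.282.
VaR = 1.282 × 5.463% = 7.004%; on $3,000,000,000 that is $210,120,000.

$210,100,000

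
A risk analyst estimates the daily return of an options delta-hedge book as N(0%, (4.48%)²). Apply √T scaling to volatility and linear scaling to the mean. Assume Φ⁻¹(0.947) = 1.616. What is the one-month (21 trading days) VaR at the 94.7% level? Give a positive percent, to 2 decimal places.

σ_{21d} = 4.48% × √21 = 20.530%.
VaR = 1.616 × 20.530% = 33.176%.

33.18%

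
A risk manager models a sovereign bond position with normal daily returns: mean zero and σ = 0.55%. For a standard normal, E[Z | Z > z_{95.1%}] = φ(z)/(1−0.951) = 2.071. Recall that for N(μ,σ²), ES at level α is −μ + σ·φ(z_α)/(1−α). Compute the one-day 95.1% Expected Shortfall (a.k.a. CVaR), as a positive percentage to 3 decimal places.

ES = 0.55% × 2.071 = 1.139%.

1.139%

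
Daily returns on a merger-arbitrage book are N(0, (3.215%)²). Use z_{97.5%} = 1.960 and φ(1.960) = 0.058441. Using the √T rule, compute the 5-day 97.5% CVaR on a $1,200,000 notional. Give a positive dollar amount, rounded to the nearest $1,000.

$202,000

σ_{5d} = 3.215% × √5 = 7.189%.
ES multiplier = φ(z)/(1−α) = 0.058441/0.025 = 2.338.
ES = 7.189% × 2.338 = 16.808%; on $1,200,000: $201,696.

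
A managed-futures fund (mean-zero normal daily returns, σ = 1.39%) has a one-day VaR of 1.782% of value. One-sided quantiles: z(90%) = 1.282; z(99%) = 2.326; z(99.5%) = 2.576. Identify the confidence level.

90%

Implied z = VaR/σ = 1.782 / 1.39 = 1.282.
This matches z(90%) = 1.282.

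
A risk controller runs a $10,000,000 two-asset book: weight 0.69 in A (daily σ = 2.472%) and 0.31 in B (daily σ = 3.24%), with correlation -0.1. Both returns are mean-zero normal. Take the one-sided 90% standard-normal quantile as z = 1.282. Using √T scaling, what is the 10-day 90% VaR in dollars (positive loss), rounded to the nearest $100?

$766,600

σ_p = √(0.69²·2.472² + 0.31²·3.24² + 2·-0.1·0.69·0.31·2.472·3.24) = 1.891%.
σ_{10d} = 1.891% × √10 = 5.980%.
VaR = 1.282 × 5.980% = 7.666%; on $10,000,000 that is $766,600.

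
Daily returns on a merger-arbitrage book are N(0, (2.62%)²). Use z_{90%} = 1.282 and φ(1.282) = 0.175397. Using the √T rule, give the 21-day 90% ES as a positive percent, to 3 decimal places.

21.059%

σ_{21d} = 2.62% × √21 = 12.006%.
ES multiplier = φ(z)/(1−α) = 0.175397/0.1 = 1.754.
ES = 12.006% × 1.754 = 21.059%.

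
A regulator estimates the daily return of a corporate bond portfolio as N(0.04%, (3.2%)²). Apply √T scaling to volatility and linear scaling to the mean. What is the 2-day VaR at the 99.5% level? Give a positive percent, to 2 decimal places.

At 99.5%, z = 2.576.
σ_{2d} = 3.2% × √2 = 4.525%; μ_{2d} = 2 × 0.04% = 0.080%.
VaR = −(0.080%) + 2.576 × 4.525% = 11.576%.

11.58%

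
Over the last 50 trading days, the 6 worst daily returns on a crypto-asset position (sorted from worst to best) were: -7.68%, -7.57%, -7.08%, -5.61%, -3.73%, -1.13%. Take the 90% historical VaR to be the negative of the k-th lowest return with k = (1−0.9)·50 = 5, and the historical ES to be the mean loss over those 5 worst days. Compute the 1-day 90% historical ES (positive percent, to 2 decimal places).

The 5 worst returns sum to -31.67%.
ES = −(-31.67%) / 5 = 6.334% ≈ 6.33%.

6.33%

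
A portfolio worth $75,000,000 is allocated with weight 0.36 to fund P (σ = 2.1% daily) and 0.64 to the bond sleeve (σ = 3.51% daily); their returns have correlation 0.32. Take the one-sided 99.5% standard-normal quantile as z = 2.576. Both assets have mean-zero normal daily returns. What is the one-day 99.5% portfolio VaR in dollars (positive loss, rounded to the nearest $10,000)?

$5,000,000

σ_p² = 0.36²·2.1² + 0.64²·3.51² + 2·0.32·0.36·0.64·2.1·3.51 = 6.7047 (%²).
σ_p = √6.7047 = 2.589%.
VaR = 2.576 × 2.589% = 6.669%; on $75,000,000 that is $5,001,750.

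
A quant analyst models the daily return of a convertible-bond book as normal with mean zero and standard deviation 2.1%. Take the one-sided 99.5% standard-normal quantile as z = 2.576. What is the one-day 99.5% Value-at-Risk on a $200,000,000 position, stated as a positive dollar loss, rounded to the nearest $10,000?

$10,820,000

VaR = z·σ = 2.576 × 2.1% = 5.410%.
On $200,000,000: 0.05410 × $200,000,000 = $10,820,000.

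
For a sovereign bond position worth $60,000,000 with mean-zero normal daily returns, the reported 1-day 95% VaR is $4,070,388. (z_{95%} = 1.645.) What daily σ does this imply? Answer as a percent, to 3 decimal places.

4.124%

VaR as a fraction: $4,070,388 / $60,000,000 = 6.784%.
σ = VaR / z = 6.784% / 1.645 = 4.124%.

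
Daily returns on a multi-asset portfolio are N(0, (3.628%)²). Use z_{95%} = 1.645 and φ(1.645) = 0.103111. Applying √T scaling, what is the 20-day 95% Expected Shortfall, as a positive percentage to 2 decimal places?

σ_{20d} = 3.628% × √20 = 16.225%.
ES multiplier = φ(z)/(1−α) = 0.103111/0.05 = 2.062.
ES = 16.225% × 2.062 = 33.456%.

33.46%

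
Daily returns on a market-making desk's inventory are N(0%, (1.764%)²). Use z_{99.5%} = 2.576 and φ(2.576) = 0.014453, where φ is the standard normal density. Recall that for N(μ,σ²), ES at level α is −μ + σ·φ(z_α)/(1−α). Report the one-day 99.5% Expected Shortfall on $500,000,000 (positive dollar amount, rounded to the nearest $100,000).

$25,500,000

Tail multiplier: φ(z)/(1−α) = 0.014453 / 0.005 = 2.891.
ES = 1.764% × 2.891 = 5.100%.
On $500,000,000: 0.05100 × $500,000,000 = $25,500,000.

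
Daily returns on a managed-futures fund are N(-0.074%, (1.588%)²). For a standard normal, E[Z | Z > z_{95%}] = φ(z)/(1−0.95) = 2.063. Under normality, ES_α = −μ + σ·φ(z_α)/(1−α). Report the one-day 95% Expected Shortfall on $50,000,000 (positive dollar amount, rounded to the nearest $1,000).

ES = −(-0.074%) + 1.588% × 2.063 = 3.350%.
On $50,000,000: 0.03350 × $50,000,000 = $1,675,000.

$1,675,000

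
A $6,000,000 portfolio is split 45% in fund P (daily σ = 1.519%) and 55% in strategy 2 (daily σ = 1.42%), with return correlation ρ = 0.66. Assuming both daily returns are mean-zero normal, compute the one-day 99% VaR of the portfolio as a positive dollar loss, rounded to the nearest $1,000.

$186,000

σ_p² = 0.45²·1.519² + 0.55²·1.42² + 2·0.66·0.45·0.55·1.519·1.42 = 1.7819 (%²).
σ_p = √1.7819 = 1.335%.
At 99%, z = 2.326.
VaR = 2.326 × 1.335% = 3.105%; on $6,000,000 that is $186,300.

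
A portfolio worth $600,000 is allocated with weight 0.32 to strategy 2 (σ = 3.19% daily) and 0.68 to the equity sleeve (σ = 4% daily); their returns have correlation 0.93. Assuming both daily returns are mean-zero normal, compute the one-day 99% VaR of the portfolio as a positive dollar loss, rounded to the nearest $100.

$51,500

σ_p² = 0.32²·3.19² + 0.68²·4² + 2·0.93·0.32·0.68·3.19·4 = 13.6049 (%²).
σ_p = √13.6049 = 3.688%.
At 99%, z = 2.326.
VaR = 2.326 × 3.688% = 8.578%; on $600,000 that is $51,468.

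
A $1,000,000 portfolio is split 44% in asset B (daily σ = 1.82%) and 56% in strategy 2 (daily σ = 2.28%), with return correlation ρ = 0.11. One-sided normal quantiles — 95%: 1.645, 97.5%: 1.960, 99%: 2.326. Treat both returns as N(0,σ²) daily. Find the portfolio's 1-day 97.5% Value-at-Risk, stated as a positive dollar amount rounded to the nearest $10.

$30,970

σ_p² = 0.44²·1.82² + 0.56²·2.28² + 2·0.11·0.44·0.56·1.82·2.28 = 2.4964 (%²).
σ_p = √2.4964 = 1.580%.
VaR = 1.960 × 1.580% = 3.097%; on $1,000,000 that is $30,970.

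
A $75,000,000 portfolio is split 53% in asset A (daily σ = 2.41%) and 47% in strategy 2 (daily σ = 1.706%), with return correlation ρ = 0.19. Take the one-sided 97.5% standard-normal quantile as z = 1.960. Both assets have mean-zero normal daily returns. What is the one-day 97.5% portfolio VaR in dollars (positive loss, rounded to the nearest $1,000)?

σ_p² = 0.53²·2.41² + 0.47²·1.706² + 2·0.19·0.53·0.47·2.41·1.706 = 2.6636 (%²).
σ_p = √2.6636 = 1.632%.
VaR = 1.960 × 1.632% = 3.199%; on $75,000,000 that is $2,399,250.

$2,399,000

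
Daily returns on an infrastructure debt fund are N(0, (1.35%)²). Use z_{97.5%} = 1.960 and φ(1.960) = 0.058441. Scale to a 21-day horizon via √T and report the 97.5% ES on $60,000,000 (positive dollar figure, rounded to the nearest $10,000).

σ_{21d} = 1.35% × √21 = 6.186%.
ES multiplier = φ(z)/(1−α) = 0.058441/0.025 = 2.338.
ES = 6.186% × 2.338 = 14.463%; on $60,000,000: $8,677,800.

$8,680,000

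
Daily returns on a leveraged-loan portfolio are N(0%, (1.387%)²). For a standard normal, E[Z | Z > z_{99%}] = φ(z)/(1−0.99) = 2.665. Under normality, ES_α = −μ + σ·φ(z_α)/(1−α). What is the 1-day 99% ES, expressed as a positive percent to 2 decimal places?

3.70%

ES = 1.387% × 2.665 = 3.696%.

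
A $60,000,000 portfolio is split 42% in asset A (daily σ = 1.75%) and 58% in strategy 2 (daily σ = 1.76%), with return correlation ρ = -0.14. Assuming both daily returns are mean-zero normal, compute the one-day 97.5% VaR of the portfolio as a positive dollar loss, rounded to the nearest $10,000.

σ_p² = 0.42²·1.75² + 0.58²·1.76² + 2·-0.14·0.42·0.58·1.75·1.76 = 1.3722 (%²).
σ_p = √1.3722 = 1.171%.
At 97.5%, z = 1.960.
VaR = 1.960 × 1.171% = 2.295%; on $60,000,000 that is $1,377,000.

$1,380,000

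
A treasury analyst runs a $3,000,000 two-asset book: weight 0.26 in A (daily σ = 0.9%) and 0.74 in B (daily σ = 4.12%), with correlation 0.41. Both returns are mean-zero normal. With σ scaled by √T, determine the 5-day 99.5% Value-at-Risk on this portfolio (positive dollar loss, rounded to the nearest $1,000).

σ_p = √(0.26²·0.9² + 0.74²·4.12² + 2·0.41·0.26·0.74·0.9·4.12) = 3.152%.
σ_{5d} = 3.152% × √5 = 7.048%.
z(99.5%) = 2.576.
VaR = 2.576 × 7.048% = 18.156%; on $3,000,000 that is $544,680.

$545,000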